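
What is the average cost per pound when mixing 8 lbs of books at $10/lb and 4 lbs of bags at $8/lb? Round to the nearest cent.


Cost of books:
8 x $10 = $80
Cost of bags:
4 x $8 = $32
Total cost: $80 + $32 = $112
Total weight: 12 lbs
Average: $112 / 12 = $9.3333... ≈ $9.33/lb

$9.33/lb


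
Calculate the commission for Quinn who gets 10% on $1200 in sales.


Convert rate to decimal:
10% = 0.1
Multiply by sales:
$1200 x 0.1 = $120

$120


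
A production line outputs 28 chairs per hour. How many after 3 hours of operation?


Production rate: 28 chairs per hour
Time: 3 hours
Total: 28 x 3 = 84 chairs

84 chairs


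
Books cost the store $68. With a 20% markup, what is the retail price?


Calculate the markup amount:
20% of $68 = $13.60
Add to cost:
$68 + $13.60 = $81.60

$81.60


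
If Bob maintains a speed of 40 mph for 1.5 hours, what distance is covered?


Use the formula: distance = speed x time
Speed = 40 mph, Time = 1.5 hours
40 x 1.5 = 60 miles

60 miles


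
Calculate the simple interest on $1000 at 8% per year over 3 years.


Use the formula I = P x R x T / 100
P x R x T = 1000 x 8 x 3 = 24000
I = 24000 / 100 = $240

$240


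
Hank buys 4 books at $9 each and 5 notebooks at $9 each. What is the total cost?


Cost of books:
4 x $9 = $36
Cost of notebooks:
5 x $9 = $45
Add both:
$36 + $45 = $81

$81


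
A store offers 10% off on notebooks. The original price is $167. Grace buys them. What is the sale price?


Calculate the discount amount:
10% of $167 = $16.70
Subtract from original:
$167 - $16.70 = $150.30

$150.30


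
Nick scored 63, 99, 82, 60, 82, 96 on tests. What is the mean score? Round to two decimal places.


Add the scores:
63 + 99 + 82 + 60 + 82 + 96 = 482
Divide by the number of tests:
482 / 6 = 80.3333... ≈ 80.33

80.33


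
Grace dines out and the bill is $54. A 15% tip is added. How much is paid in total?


Calculate the tip:
15% of $54 = $8.10
Add tip to meal cost:
$54 + $8.10 = $62.10

$62.10


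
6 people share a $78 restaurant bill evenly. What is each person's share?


Total bill: $78
Number of people: 6
Each pays: $78 / 6 = $13

$13


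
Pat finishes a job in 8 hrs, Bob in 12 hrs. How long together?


Pat's rate: 1/8 of the job per hour
Bob's rate: 1/12 of the job per hour
Combined rate: 1/8 + 1/12 = 5/24 per hour
Time = 1 / (5/24) = 24/5 = 4.8 hours

4.8 hours


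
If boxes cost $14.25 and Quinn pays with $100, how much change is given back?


Start with the amount paid:
$100
Subtract the price:
$100 - $14.25 = $85.75

$85.75


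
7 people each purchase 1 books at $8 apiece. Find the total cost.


Cost per person:
1 x $8 = $8
Group total:
7 x $8 = $56

$56


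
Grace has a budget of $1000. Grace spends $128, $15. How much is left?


Add up expenses:
$128 + $15 = $143
Subtract from budget:
$1000 - $143 = $857

$857


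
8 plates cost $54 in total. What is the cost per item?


Total cost: $54
Number of items: 8
Unit price: $54 / 8 = $6.75

$6.75


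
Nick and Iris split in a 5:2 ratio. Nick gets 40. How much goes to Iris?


Find the multiplier:
40 / 5 = 8
Apply to Iris's share:
2 x 8 = 16

16


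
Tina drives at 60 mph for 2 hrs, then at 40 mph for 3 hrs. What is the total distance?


Leg 1 distance:
60 x 2 = 120 miles
Leg 2 distance:
40 x 3 = 120 miles
Total distance:
120 + 120 = 240 miles

240 miles


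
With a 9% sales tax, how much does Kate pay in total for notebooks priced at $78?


Calculate the tax:
9% of $78 = $7.02
Add tax to price:
$78 + $7.02 = $85.02

$85.02


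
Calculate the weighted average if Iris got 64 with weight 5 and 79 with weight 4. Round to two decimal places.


Weighted sum:
5 x 64 + 4 x 79 = 636
Total weight:
5 + 4 = 9
Weighted average:
636 / 9 = 70.6666... ≈ 70.67

70.67


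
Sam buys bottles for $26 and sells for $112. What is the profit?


Selling price = $112
Cost price = $26
Profit = selling price - cost price:
Profit = $112 - $26 = $86

$86


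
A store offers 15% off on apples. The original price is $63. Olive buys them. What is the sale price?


Calculate the discount amount:
15% of $63 = $9.45
Subtract from original:
$63 - $9.45 = $53.55

$53.55


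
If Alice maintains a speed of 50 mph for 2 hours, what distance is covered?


Use the formula: distance = speed x time
Speed = 50 mph, Time = 2 hours
50 x 2 = 100 miles

100 miles


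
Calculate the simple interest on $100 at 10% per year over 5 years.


Use the formula I = P x R x T / 100
P x R x T = 100 x 10 x 5 = 5000
I = 5000 / 100 = $50

$50


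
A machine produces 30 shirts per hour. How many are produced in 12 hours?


Production rate: 30 shirts per hour
Time: 12 hours
Total: 30 x 12 = 360 shirts

360 shirts


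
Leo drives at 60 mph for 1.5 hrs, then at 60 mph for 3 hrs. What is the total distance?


Leg 1 distance:
60 x 1.5 = 90 miles
Leg 2 distance:
60 x 3 = 180 miles
Total distance:
90 + 180 = 270 miles

270 miles


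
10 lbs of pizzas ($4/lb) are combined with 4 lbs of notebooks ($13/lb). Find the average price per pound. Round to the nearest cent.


Cost of pizzas:
10 x $4 = $40
Cost of notebooks:
4 x $13 = $52
Total cost: $40 + $52 = $92
Total weight: 14 lbs
Average: $92 / 14 = $6.5714... ≈ $6.57/lb

$6.57/lb


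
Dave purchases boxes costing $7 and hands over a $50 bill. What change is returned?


Start with the amount paid:
$50
Subtract the price:
$50 - $7 = $43

$43


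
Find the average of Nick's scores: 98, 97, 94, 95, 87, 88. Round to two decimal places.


Add the scores:
98 + 97 + 94 + 95 + 87 + 88 = 559
Divide by the number of tests:
559 / 6 = 93.1666... ≈ 93.17

93.17


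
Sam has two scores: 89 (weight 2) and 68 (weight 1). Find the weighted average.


Weighted sum:
2 x 89 + 1 x 68 = 246
Total weight:
2 + 1 = 3
Weighted average:
246 / 3 = 82

82


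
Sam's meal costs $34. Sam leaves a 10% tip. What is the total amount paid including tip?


Calculate the tip:
10% of $34 = $3.40
Add tip to meal cost:
$34 + $3.40 = $37.40

$37.40


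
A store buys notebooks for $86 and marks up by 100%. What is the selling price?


Calculate the markup amount:
100% of $86 = $86
Add to cost:
$86 + $86 = $172

$172


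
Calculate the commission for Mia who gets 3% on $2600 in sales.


Convert rate to decimal:
3% = 0.03
Multiply by sales:
$2600 x 0.03 = $78

$78


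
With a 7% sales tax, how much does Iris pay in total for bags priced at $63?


Calculate the tax:
7% of $63 = $4.41
Add tax to price:
$63 + $4.41 = $67.41

$67.41


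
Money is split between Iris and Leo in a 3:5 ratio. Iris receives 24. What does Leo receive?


Find the multiplier:
24 / 3 = 8
Apply to Leo's share:
5 x 8 = 40

40


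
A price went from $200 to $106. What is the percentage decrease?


Find the absolute change:
|106 - 200| = 94
Divide by original and multiply by 100:
94 / 200 x 100 = 47%

47%


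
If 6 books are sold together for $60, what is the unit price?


Total cost: $60
Number of items: 6
Unit price: $60 / 6 = $10

$10


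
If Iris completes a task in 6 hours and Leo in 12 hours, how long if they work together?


Iris's rate: 1/6 of the job per hour
Leo's rate: 1/12 of the job per hour
Combined rate: 1/6 + 1/12 = 1/4 per hour
Time = 1 / (1/4) = 4 hours

4 hours


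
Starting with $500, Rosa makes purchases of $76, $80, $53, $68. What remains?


Add up expenses:
$76 + $80 + $53 + $68 = $277
Subtract from budget:
$500 - $277 = $223

$223


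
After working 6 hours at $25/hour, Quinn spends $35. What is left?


Calculate earnings:
6 x $25 = $150
Subtract spending:
$150 - $35 = $115

$115


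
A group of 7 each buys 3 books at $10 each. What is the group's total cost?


Cost per person:
3 x $10 = $30
Group total:
7 x $30 = $210

$210


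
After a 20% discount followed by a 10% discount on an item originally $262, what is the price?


First discount:
20% of $262 = $52.40
Price after first discount:
$262 - $52.40 = $209.60
Second discount:
10% of $209.60 = $20.96
Final price:
$209.60 - $20.96 = $188.64

$188.64


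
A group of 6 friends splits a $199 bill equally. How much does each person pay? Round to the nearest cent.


Total bill: $199
Number of people: 6
Each pays: $199 / 6 = $33.1666... ≈ $33.17

$33.17


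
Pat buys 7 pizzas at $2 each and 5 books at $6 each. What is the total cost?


Cost of pizzas:
7 x $2 = $14
Cost of books:
5 x $6 = $30
Add both:
$14 + $30 = $44

$44


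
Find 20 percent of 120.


Convert percentage to decimal:
20% = 0.2
Multiply:
120 x 0.2 = 24

24


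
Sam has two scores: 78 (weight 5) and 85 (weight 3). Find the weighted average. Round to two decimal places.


Weighted sum:
5 x 78 + 3 x 85 = 645
Total weight:
5 + 3 = 8
Weighted average:
645 / 8 = 80.625 ≈ 80.63

80.63


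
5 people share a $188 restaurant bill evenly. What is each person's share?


Total bill: $188
Number of people: 5
Each pays: $188 / 5 = $37.60

$37.60


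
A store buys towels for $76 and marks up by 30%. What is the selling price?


Calculate the markup amount:
30% of $76 = $22.80
Add to cost:
$76 + $22.80 = $98.80

$98.80


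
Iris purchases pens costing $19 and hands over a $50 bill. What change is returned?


Start with the amount paid:
$50
Subtract the price:
$50 - $19 = $31

$31


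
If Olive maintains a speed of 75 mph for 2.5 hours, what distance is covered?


Use the formula: distance = speed x time
Speed = 75 mph, Time = 2.5 hours
75 x 2.5 = 187.5 miles

187.5 miles


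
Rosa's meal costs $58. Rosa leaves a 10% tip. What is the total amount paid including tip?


Calculate the tip:
10% of $58 = $5.80
Add tip to meal cost:
$58 + $5.80 = $63.80

$63.80


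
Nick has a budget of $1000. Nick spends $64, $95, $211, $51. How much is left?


Add up expenses:
$64 + $95 + $211 + $51 = $421
Subtract from budget:
$1000 - $421 = $579

$579


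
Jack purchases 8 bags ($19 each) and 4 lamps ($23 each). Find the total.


Cost of bags:
8 x $19 = $152
Cost of lamps:
4 x $23 = $92
Add both:
$152 + $92 = $244

$244


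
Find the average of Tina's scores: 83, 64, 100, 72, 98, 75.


Add the scores:
83 + 64 + 100 + 72 + 98 + 75 = 492
Divide by the number of tests:
492 / 6 = 82

82


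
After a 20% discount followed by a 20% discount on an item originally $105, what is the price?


First discount:
20% of $105 = $21
Price after first discount:
$105 - $21 = $84
Second discount:
20% of $84 = $16.80
Final price:
$84 - $16.80 = $67.20

$67.20


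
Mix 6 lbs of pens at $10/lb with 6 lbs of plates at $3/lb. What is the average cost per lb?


Cost of pens:
6 x $10 = $60
Cost of plates:
6 x $3 = $18
Total cost: $60 + $18 = $78
Total weight: 12 lbs
Average: $78 / 12 = $6.50/lb

$6.50/lb


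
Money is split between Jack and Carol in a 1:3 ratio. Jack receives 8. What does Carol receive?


Find the multiplier:
8 / 1 = 8
Apply to Carol's share:
3 x 8 = 24

24


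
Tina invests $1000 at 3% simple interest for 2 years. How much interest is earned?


Use the formula I = P x R x T / 100
P x R x T = 1000 x 3 x 2 = 6000
I = 6000 / 100 = $60

$60


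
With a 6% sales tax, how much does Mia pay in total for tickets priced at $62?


Calculate the tax:
6% of $62 = $3.72
Add tax to price:
$62 + $3.72 = $65.72

$65.72


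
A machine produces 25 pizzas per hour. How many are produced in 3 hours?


Production rate: 25 pizzas per hour
Time: 3 hours
Total: 25 x 3 = 75 pizzas

75 pizzas


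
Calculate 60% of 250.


Convert percentage to decimal:
60% = 0.6
Multiply:
250 x 0.6 = 150

150


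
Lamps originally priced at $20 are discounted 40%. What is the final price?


Calculate the discount amount:
40% of $20 = $8
Subtract from original:
$20 - $8 = $12

$12


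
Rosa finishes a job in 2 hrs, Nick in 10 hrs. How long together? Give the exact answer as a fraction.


Rosa's rate: 1/2 of the job per hour
Nick's rate: 1/10 of the job per hour
Combined rate: 1/2 + 1/10 = 3/5 per hour
Time = 1 / (3/5) = 5/3 hours (≈ 1.67 hours)

5/3 hours


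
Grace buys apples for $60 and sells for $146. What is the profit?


Selling price = $146
Cost price = $60
Profit = selling price - cost price:
Profit = $146 - $60 = $86

$86


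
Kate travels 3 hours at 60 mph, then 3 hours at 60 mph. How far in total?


Leg 1 distance:
60 x 3 = 180 miles
Leg 2 distance:
60 x 3 = 180 miles
Total distance:
180 + 180 = 360 miles

360 miles


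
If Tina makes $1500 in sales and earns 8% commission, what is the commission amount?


Convert rate to decimal:
8% = 0.08
Multiply by sales:
$1500 x 0.08 = $120

$120


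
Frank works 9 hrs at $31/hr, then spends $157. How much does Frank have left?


Calculate earnings:
9 x $31 = $279
Subtract spending:
$279 - $157 = $122

$122


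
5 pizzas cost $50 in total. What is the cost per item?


Total cost: $50
Number of items: 5
Unit price: $50 / 5 = $10

$10


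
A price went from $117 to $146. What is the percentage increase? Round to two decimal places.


Find the absolute change:
|146 - 117| = 29
Divide by original and multiply by 100:
29 / 117 x 100 = 24.7863...% ≈ 24.79%

24.79%


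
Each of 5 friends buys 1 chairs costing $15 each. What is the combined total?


Cost per person:
1 x $15 = $15
Group total:
5 x $15 = $75

$75


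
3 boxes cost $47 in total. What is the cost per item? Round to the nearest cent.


Total cost: $47
Number of items: 3
Unit price: $47 / 3 = $15.6666... ≈ $15.67

$15.67


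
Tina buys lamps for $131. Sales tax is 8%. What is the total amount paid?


Calculate the tax:
8% of $131 = $10.48
Add tax to price:
$131 + $10.48 = $141.48

$141.48


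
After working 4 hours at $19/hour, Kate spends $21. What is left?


Calculate earnings:
4 x $19 = $76
Subtract spending:
$76 - $21 = $55

$55


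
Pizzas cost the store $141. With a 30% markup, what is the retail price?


Calculate the markup amount:
30% of $141 = $42.30
Add to cost:
$141 + $42.30 = $183.30

$183.30


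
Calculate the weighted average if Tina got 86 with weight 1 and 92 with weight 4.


Weighted sum:
1 x 86 + 4 x 92 = 454
Total weight:
1 + 4 = 5
Weighted average:
454 / 5 = 90.8

90.8


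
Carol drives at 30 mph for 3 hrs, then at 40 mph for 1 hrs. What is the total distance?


Leg 1 distance:
30 x 3 = 90 miles
Leg 2 distance:
40 x 1 = 40 miles
Total distance:
90 + 40 = 130 miles

130 miles


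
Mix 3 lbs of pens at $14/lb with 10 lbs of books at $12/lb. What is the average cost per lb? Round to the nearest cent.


Cost of pens:
3 x $14 = $42
Cost of books:
10 x $12 = $120
Total cost: $42 + $120 = $162
Total weight: 13 lbs
Average: $162 / 13 = $12.4615... ≈ $12.46/lb

$12.46/lb


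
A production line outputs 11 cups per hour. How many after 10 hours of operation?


Production rate: 11 cups per hour
Time: 10 hours
Total: 11 x 10 = 110 cups

110 cups


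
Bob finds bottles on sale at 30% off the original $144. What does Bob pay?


Calculate the discount amount:
30% of $144 = $43.20
Subtract from original:
$144 - $43.20 = $100.80

$100.80


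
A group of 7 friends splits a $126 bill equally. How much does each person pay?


Total bill: $126
Number of people: 7
Each pays: $126 / 7 = $18

$18


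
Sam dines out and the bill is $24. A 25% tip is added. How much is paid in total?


Calculate the tip:
25% of $24 = $6
Add tip to meal cost:
$24 + $6 = $30

$30


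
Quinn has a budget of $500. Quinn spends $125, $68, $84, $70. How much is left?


Add up expenses:
$125 + $68 + $84 + $70 = $347
Subtract from budget:
$500 - $347 = $153

$153


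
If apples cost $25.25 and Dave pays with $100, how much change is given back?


Start with the amount paid:
$100
Subtract the price:
$100 - $25.25 = $74.75

$74.75


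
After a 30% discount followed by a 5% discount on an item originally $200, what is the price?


First discount:
30% of $200 = $60
Price after first discount:
$200 - $60 = $140
Second discount:
5% of $140 = $7
Final price:
$140 - $7 = $133

$133


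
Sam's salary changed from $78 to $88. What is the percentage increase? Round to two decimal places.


Find the absolute change:
|88 - 78| = 10
Divide by original and multiply by 100:
10 / 78 x 100 = 12.8205...% ≈ 12.82%

12.82%


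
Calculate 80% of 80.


Convert percentage to decimal:
80% = 0.8
Multiply:
80 x 0.8 = 64

64


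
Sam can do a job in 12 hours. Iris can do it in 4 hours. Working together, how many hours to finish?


Sam's rate: 1/12 of the job per hour
Iris's rate: 1/4 of the job per hour
Combined rate: 1/12 + 1/4 = 1/3 per hour
Time = 1 / (1/3) = 3 hours

3 hours


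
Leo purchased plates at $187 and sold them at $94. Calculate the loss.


Selling price = $94
Cost price = $187
Loss = cost price - selling price:
Loss = $187 - $94 = $93

$93


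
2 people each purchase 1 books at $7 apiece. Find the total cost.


Cost per person:
1 x $7 = $7
Group total:
2 x $7 = $14

$14


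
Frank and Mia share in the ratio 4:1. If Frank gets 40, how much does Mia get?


Find the multiplier:
40 / 4 = 10
Apply to Mia's share:
1 x 10 = 10

10


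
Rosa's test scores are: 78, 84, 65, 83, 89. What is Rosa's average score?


Add the scores:
78 + 84 + 65 + 83 + 89 = 399
Divide by the number of tests:
399 / 5 = 79.8

79.8


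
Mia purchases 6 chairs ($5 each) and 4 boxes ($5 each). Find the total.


Cost of chairs:
6 x $5 = $30
Cost of boxes:
4 x $5 = $20
Add both:
$30 + $20 = $50

$50


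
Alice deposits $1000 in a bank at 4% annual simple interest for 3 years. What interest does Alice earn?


Use the formula I = P x R x T / 100
P x R x T = 1000 x 4 x 3 = 12000
I = 12000 / 100 = $120

$120


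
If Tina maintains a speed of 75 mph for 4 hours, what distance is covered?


Use the formula: distance = speed x time
Speed = 75 mph, Time = 4 hours
75 x 4 = 300 miles

300 miles


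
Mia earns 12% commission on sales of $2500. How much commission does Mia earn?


Convert rate to decimal:
12% = 0.12
Multiply by sales:
$2500 x 0.12 = $300

$300


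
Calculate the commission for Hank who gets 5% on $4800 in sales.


Convert rate to decimal:
5% = 0.05
Multiply by sales:
$4800 x 0.05 = $240

$240


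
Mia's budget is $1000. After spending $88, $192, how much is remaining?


Add up expenses:
$88 + $192 = $280
Subtract from budget:
$1000 - $280 = $720

$720


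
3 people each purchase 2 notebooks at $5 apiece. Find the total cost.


Cost per person:
2 x $5 = $10
Group total:
3 x $10 = $30

$30


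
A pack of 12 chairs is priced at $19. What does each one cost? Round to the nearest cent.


Total cost: $19
Number of items: 12
Unit price: $19 / 12 = $1.5833... ≈ $1.58

$1.58


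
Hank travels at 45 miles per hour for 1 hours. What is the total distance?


Use the formula: distance = speed x time
Speed = 45 mph, Time = 1 hours
45 x 1 = 45 miles

45 miles


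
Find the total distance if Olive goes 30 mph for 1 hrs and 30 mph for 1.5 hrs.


Leg 1 distance:
30 x 1 = 30 miles
Leg 2 distance:
30 x 1.5 = 45 miles
Total distance:
30 + 45 = 75 miles

75 miles


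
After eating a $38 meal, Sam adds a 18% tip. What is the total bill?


Calculate the tip:
18% of $38 = $6.84
Add tip to meal cost:
$38 + $6.84 = $44.84

$44.84


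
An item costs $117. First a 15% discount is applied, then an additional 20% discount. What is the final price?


First discount:
15% of $117 = $17.55
Price after first discount:
$117 - $17.55 = $99.45
Second discount:
20% of $99.45 = $19.89
Final price:
$99.45 - $19.89 = $79.56

$79.56


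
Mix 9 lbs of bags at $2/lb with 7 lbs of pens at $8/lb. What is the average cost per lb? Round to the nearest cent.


Cost of bags:
9 x $2 = $18
Cost of pens:
7 x $8 = $56
Total cost: $18 + $56 = $74
Total weight: 16 lbs
Average: $74 / 16 = $4.625 ≈ $4.63/lb

$4.63/lb


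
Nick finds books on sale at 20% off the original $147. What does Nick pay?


Calculate the discount amount:
20% of $147 = $29.40
Subtract from original:
$147 - $29.40 = $117.60

$117.60


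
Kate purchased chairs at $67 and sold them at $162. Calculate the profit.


Selling price = $162
Cost price = $67
Profit = selling price - cost price:
Profit = $162 - $67 = $95

$95


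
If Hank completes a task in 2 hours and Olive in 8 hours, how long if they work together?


Hank's rate: 1/2 of the job per hour
Olive's rate: 1/8 of the job per hour
Combined rate: 1/2 + 1/8 = 5/8 per hour
Time = 1 / (5/8) = 8/5 = 1.6 hours

1.6 hours


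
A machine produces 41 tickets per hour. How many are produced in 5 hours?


Production rate: 41 tickets per hour
Time: 5 hours
Total: 41 x 5 = 205 tickets

205 tickets


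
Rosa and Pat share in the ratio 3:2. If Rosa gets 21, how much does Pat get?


Find the multiplier:
21 / 3 = 7
Apply to Pat's share:
2 x 7 = 14

14


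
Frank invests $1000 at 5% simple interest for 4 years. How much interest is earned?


Use the formula I = P x R x T / 100
P x R x T = 1000 x 5 x 4 = 20000
I = 20000 / 100 = $200

$200


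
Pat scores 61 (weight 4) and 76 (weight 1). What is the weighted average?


Weighted sum:
4 x 61 + 1 x 76 = 320
Total weight:
4 + 1 = 5
Weighted average:
320 / 5 = 64

64


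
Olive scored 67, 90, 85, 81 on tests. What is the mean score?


Add the scores:
67 + 90 + 85 + 81 = 323
Divide by the number of tests:
323 / 4 = 80.75

80.75


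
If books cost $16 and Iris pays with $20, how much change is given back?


Start with the amount paid:
$20
Subtract the price:
$20 - $16 = $4

$4


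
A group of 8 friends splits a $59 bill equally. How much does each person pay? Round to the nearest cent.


Total bill: $59
Number of people: 8
Each pays: $59 / 8 = $7.375 ≈ $7.38

$7.38


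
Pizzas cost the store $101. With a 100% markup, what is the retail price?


Calculate the markup amount:
100% of $101 = $101
Add to cost:
$101 + $101 = $202

$202


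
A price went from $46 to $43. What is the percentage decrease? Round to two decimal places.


Find the absolute change:
|43 - 46| = 3
Divide by original and multiply by 100:
3 / 46 x 100 = 6.5217...% ≈ 6.52%

6.52%


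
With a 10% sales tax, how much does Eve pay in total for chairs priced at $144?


Calculate the tax:
10% of $144 = $14.40
Add tax to price:
$144 + $14.40 = $158.40

$158.40


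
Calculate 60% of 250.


Convert percentage to decimal:
60% = 0.6
Multiply:
250 x 0.6 = 150

150


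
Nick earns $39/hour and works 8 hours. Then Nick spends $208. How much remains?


Calculate earnings:
8 x $39 = $312
Subtract spending:
$312 - $208 = $104

$104


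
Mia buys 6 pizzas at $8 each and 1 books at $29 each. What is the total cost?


Cost of pizzas:
6 x $8 = $48
Cost of books:
1 x $29 = $29
Add both:
$48 + $29 = $77

$77


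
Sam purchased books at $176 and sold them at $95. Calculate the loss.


Selling price = $95
Cost price = $176
Loss = cost price - selling price:
Loss = $176 - $95 = $81

$81


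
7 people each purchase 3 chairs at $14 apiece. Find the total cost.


Cost per person:
3 x $14 = $42
Group total:
7 x $42 = $294

$294


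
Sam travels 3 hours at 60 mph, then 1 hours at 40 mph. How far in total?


Leg 1 distance:
60 x 3 = 180 miles
Leg 2 distance:
40 x 1 = 40 miles
Total distance:
180 + 40 = 220 miles

220 miles


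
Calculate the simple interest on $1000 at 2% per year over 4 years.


Use the formula I = P x R x T / 100
P x R x T = 1000 x 2 x 4 = 8000
I = 8000 / 100 = $80

$80


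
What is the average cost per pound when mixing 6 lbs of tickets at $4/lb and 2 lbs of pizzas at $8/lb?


Cost of tickets:
6 x $4 = $24
Cost of pizzas:
2 x $8 = $16
Total cost: $24 + $16 = $40
Total weight: 8 lbs
Average: $40 / 8 = $5/lb

$5/lb


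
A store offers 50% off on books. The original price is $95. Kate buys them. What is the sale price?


Calculate the discount amount:
50% of $95 = $47.50
Subtract from original:
$95 - $47.50 = $47.50

$47.50


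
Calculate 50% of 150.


Convert percentage to decimal:
50% = 0.5
Multiply:
150 x 0.5 = 75

75


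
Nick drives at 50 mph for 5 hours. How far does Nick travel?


Use the formula: distance = speed x time
Speed = 50 mph, Time = 5 hours
50 x 5 = 250 miles

250 miles


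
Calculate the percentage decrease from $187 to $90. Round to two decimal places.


Find the absolute change:
|90 - 187| = 97
Divide by original and multiply by 100:
97 / 187 x 100 = 51.8716...% ≈ 51.87%

51.87%


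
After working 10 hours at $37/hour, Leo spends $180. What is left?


Calculate earnings:
10 x $37 = $370
Subtract spending:
$370 - $180 = $190

$190


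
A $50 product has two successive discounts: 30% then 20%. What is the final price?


First discount:
30% of $50 = $15
Price after first discount:
$50 - $15 = $35
Second discount:
20% of $35 = $7
Final price:
$35 - $7 = $28

$28


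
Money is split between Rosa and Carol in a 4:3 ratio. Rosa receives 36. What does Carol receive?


Find the multiplier:
36 / 4 = 9
Apply to Carol's share:
3 x 9 = 27

27


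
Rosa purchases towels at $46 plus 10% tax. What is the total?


Calculate the tax:
10% of $46 = $4.60
Add tax to price:
$46 + $4.60 = $50.60

$50.60


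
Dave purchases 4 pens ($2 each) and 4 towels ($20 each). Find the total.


Cost of pens:
4 x $2 = $8
Cost of towels:
4 x $20 = $80
Add both:
$8 + $80 = $88

$88


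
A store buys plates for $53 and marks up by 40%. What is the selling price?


Calculate the markup amount:
40% of $53 = $21.20
Add to cost:
$53 + $21.20 = $74.20

$74.20


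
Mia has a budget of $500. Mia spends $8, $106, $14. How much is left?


Add up expenses:
$8 + $106 + $14 = $128
Subtract from budget:
$500 - $128 = $372

$372


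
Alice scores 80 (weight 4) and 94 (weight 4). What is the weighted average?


Weighted sum:
4 x 80 + 4 x 94 = 696
Total weight:
4 + 4 = 8
Weighted average:
696 / 8 = 87

87


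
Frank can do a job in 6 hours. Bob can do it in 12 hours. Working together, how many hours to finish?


Frank's rate: 1/6 of the job per hour
Bob's rate: 1/12 of the job per hour
Combined rate: 1/6 + 1/12 = 1/4 per hour
Time = 1 / (1/4) = 4 hours

4 hours


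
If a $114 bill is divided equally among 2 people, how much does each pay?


Total bill: $114
Number of people: 2
Each pays: $114 / 2 = $57

$57


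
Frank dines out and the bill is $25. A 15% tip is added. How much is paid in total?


Calculate the tip:
15% of $25 = $3.75
Add tip to meal cost:
$25 + $3.75 = $28.75

$28.75


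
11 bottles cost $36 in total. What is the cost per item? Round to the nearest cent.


Total cost: $36
Number of items: 11
Unit price: $36 / 11 = $3.2727... ≈ $3.27

$3.27


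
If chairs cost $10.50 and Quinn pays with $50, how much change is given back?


Start with the amount paid:
$50
Subtract the price:
$50 - $10.50 = $39.50

$39.50


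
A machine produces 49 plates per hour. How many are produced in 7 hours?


Production rate: 49 plates per hour
Time: 7 hours
Total: 49 x 7 = 343 plates

343 plates


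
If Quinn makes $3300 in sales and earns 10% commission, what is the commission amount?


Convert rate to decimal:
10% = 0.1
Multiply by sales:
$3300 x 0.1 = $330

$330


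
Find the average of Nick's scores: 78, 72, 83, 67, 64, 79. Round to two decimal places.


Add the scores:
78 + 72 + 83 + 67 + 64 + 79 = 443
Divide by the number of tests:
443 / 6 = 73.8333... ≈ 73.83

73.83


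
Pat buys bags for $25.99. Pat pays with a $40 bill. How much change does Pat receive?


Start with the amount paid:
$40
Subtract the price:
$40 - $25.99 = $14.01

$14.01


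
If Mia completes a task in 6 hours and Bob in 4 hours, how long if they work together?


Mia's rate: 1/6 of the job per hour
Bob's rate: 1/4 of the job per hour
Combined rate: 1/6 + 1/4 = 5/12 per hour
Time = 1 / (5/12) = 12/5 = 2.4 hours

2.4 hours


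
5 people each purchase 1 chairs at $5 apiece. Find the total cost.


Cost per person:
1 x $5 = $5
Group total:
5 x $5 = $25

$25


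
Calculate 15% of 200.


Convert percentage to decimal:
15% = 0.15
Multiply:
200 x 0.15 = 30

30


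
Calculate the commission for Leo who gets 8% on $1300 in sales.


Convert rate to decimal:
8% = 0.08
Multiply by sales:
$1300 x 0.08 = $104

$104


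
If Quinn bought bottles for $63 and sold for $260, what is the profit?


Selling price = $260
Cost price = $63
Profit = selling price - cost price:
Profit = $260 - $63 = $197

$197


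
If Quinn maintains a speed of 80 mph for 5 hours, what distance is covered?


Use the formula: distance = speed x time
Speed = 80 mph, Time = 5 hours
80 x 5 = 400 miles

400 miles


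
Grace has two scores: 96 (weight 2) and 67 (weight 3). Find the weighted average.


Weighted sum:
2 x 96 + 3 x 67 = 393
Total weight:
2 + 3 = 5
Weighted average:
393 / 5 = 78.6

78.6


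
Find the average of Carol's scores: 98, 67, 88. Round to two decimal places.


Add the scores:
98 + 67 + 88 = 253
Divide by the number of tests:
253 / 3 = 84.3333... ≈ 84.33

84.33


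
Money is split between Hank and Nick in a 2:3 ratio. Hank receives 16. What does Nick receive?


Find the multiplier:
16 / 2 = 8
Apply to Nick's share:
3 x 8 = 24

24


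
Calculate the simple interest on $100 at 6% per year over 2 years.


Use the formula I = P x R x T / 100
P x R x T = 100 x 6 x 2 = 1200
I = 1200 / 100 = $12

$12


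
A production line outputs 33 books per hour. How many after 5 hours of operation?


Production rate: 33 books per hour
Time: 5 hours
Total: 33 x 5 = 165 books

165 books


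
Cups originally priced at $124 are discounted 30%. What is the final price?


Calculate the discount amount:
30% of $124 = $37.20
Subtract from original:
$124 - $37.20 = $86.80

$86.80


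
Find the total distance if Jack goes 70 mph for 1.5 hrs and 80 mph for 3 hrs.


Leg 1 distance:
70 x 1.5 = 105 miles
Leg 2 distance:
80 x 3 = 240 miles
Total distance:
105 + 240 = 345 miles

345 miles


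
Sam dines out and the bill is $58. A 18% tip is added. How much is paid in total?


Calculate the tip:
18% of $58 = $10.44
Add tip to meal cost:
$58 + $10.44 = $68.44

$68.44


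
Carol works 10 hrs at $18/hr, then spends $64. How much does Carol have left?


Calculate earnings:
10 x $18 = $180
Subtract spending:
$180 - $64 = $116

$116


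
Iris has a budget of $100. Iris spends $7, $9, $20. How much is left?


Add up expenses:
$7 + $9 + $20 = $36
Subtract from budget:
$100 - $36 = $64

$64


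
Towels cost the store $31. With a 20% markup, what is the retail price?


Calculate the markup amount:
20% of $31 = $6.20
Add to cost:
$31 + $6.20 = $37.20

$37.20


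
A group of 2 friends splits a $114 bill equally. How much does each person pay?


Total bill: $114
Number of people: 2
Each pays: $114 / 2 = $57

$57


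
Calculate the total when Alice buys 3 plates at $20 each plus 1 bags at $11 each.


Cost of plates:
3 x $20 = $60
Cost of bags:
1 x $11 = $11
Add both:
$60 + $11 = $71

$71


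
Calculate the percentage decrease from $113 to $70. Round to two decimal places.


Find the absolute change:
|70 - 113| = 43
Divide by original and multiply by 100:
43 / 113 x 100 = 38.0530...% ≈ 38.05%

38.05%


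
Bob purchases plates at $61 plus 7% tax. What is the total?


Calculate the tax:
7% of $61 = $4.27
Add tax to price:
$61 + $4.27 = $65.27

$65.27


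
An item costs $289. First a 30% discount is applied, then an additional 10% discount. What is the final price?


First discount:
30% of $289 = $86.70
Price after first discount:
$289 - $86.70 = $202.30
Second discount:
10% of $202.30 = $20.23
Final price:
$202.30 - $20.23 = $182.07

$182.07


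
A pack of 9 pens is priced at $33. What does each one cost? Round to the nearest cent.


Total cost: $33
Number of items: 9
Unit price: $33 / 9 = $3.6666... ≈ $3.67

$3.67


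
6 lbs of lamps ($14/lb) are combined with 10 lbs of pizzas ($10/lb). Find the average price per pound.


Cost of lamps:
6 x $14 = $84
Cost of pizzas:
10 x $10 = $100
Total cost: $84 + $100 = $184
Total weight: 16 lbs
Average: $184 / 16 = $11.50/lb

$11.50/lb


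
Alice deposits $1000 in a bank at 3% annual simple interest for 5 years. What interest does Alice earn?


Use the formula I = P x R x T / 100
P x R x T = 1000 x 3 x 5 = 15000
I = 15000 / 100 = $150

$150


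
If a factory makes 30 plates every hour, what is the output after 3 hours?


Production rate: 30 plates per hour
Time: 3 hours
Total: 30 x 3 = 90 plates

90 plates


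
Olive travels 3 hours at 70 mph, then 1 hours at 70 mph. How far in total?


Leg 1 distance:
70 x 3 = 210 miles
Leg 2 distance:
70 x 1 = 70 miles
Total distance:
210 + 70 = 280 miles

280 miles


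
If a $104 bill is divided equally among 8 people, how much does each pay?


Total bill: $104
Number of people: 8
Each pays: $104 / 8 = $13

$13


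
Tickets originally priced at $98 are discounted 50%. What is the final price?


Calculate the discount amount:
50% of $98 = $49
Subtract from original:
$98 - $49 = $49

$49


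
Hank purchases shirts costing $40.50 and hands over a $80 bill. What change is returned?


Start with the amount paid:
$80
Subtract the price:
$80 - $40.50 = $39.50

$39.50


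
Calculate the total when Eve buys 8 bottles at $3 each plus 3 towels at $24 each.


Cost of bottles:
8 x $3 = $24
Cost of towels:
3 x $24 = $72
Add both:
$24 + $72 = $96

$96


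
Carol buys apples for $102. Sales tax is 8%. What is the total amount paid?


Calculate the tax:
8% of $102 = $8.16
Add tax to price:
$102 + $8.16 = $110.16

$110.16


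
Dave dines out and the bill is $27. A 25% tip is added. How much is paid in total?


Calculate the tip:
25% of $27 = $6.75
Add tip to meal cost:
$27 + $6.75 = $33.75

$33.75


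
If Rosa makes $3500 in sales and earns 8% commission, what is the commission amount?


Convert rate to decimal:
8% = 0.08
Multiply by sales:
$3500 x 0.08 = $280

$280


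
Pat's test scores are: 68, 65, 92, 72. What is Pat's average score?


Add the scores:
68 + 65 + 92 + 72 = 297
Divide by the number of tests:
297 / 4 = 74.25

74.25


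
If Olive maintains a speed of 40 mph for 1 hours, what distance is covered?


Use the formula: distance = speed x time
Speed = 40 mph, Time = 1 hours
40 x 1 = 40 miles

40 miles


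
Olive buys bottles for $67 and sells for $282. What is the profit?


Selling price = $282
Cost price = $67
Profit = selling price - cost price:
Profit = $282 - $67 = $215

$215


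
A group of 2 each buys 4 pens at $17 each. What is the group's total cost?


Cost per person:
4 x $17 = $68
Group total:
2 x $68 = $136

$136


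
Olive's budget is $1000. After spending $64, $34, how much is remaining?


Add up expenses:
$64 + $34 = $98
Subtract from budget:
$1000 - $98 = $902

$902


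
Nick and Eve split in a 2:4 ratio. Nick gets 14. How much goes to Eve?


Find the multiplier:
14 / 2 = 7
Apply to Eve's share:
4 x 7 = 28

28


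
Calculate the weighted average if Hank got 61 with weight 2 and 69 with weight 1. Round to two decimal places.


Weighted sum:
2 x 61 + 1 x 69 = 191
Total weight:
2 + 1 = 3
Weighted average:
191 / 3 = 63.6666... ≈ 63.67

63.67


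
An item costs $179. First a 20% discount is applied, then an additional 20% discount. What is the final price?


First discount:
20% of $179 = $35.80
Price after first discount:
$179 - $35.80 = $143.20
Second discount:
20% of $143.20 = $28.64
Final price:
$143.20 - $28.64 = $114.56

$114.56


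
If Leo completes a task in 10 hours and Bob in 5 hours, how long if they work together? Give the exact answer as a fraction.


Leo's rate: 1/10 of the job per hour
Bob's rate: 1/5 of the job per hour
Combined rate: 1/10 + 1/5 = 3/10 per hour
Time = 1 / (3/10) = 10/3 hours (≈ 3.33 hours)

10/3 hours


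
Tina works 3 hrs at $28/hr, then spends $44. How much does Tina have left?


Calculate earnings:
3 x $28 = $84
Subtract spending:
$84 - $44 = $40

$40


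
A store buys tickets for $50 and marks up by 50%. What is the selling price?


Calculate the markup amount:
50% of $50 = $25
Add to cost:
$50 + $25 = $75

$75


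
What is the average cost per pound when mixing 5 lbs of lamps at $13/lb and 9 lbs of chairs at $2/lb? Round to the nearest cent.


Cost of lamps:
5 x $13 = $65
Cost of chairs:
9 x $2 = $18
Total cost: $65 + $18 = $83
Total weight: 14 lbs
Average: $83 / 14 = $5.9285... ≈ $5.93/lb

$5.93/lb


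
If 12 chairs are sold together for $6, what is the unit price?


Total cost: $6
Number of items: 12
Unit price: $6 / 12 = $0.50

$0.50


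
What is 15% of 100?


Convert percentage to decimal:
15% = 0.15
Multiply:
100 x 0.15 = 15

15


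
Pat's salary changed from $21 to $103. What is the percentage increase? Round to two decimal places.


Find the absolute change:
|103 - 21| = 82
Divide by original and multiply by 100:
82 / 21 x 100 = 390.4761...% ≈ 390.48%

390.48%


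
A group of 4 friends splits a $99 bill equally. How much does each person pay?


Total bill: $99
Number of people: 4
Each pays: $99 / 4 = $24.75

$24.75


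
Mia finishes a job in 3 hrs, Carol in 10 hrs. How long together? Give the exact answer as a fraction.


Mia's rate: 1/3 of the job per hour
Carol's rate: 1/10 of the job per hour
Combined rate: 1/3 + 1/10 = 13/30 per hour
Time = 1 / (13/30) = 30/13 hours (≈ 2.31 hours)

30/13 hours


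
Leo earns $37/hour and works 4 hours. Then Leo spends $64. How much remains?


Calculate earnings:
4 x $37 = $148
Subtract spending:
$148 - $64 = $84

$84


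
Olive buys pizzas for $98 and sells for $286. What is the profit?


Selling price = $286
Cost price = $98
Profit = selling price - cost price:
Profit = $286 - $98 = $188

$188


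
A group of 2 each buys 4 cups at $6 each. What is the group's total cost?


Cost per person:
4 x $6 = $24
Group total:
2 x $24 = $48

$48


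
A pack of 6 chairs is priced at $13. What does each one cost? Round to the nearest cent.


Total cost: $13
Number of items: 6
Unit price: $13 / 6 = $2.1666... ≈ $2.17

$2.17


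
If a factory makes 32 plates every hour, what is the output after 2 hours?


Production rate: 32 plates per hour
Time: 2 hours
Total: 32 x 2 = 64 plates

64 plates


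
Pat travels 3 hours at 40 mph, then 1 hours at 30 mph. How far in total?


Leg 1 distance:
40 x 3 = 120 miles
Leg 2 distance:
30 x 1 = 30 miles
Total distance:
120 + 30 = 150 miles

150 miles


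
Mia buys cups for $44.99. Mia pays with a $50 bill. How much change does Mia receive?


Start with the amount paid:
$50
Subtract the price:
$50 - $44.99 = $5.01

$5.01


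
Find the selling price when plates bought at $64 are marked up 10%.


Calculate the markup amount:
10% of $64 = $6.40
Add to cost:
$64 + $6.40 = $70.40

$70.40


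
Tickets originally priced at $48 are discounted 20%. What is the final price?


Calculate the discount amount:
20% of $48 = $9.60
Subtract from original:
$48 - $9.60 = $38.40

$38.40


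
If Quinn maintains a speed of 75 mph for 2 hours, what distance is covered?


Use the formula: distance = speed x time
Speed = 75 mph, Time = 2 hours
75 x 2 = 150 miles

150 miles


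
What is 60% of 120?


Convert percentage to decimal:
60% = 0.6
Multiply:
120 x 0.6 = 72

72
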